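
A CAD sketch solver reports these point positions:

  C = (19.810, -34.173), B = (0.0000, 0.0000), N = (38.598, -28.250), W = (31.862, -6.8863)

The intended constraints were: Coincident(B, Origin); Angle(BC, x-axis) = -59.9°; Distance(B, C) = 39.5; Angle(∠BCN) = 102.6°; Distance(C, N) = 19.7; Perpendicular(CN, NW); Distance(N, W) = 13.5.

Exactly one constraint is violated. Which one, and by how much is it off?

Distance(N, W) = 13.5 — off by 8.90.

B = (0.00, 0.00) ✓; BC at -59.90° ✓; |BC| = 39.50 ✓; ∠BCN = 102.6° ✓; |CN| = 19.70 ✓; ∠(CN, NW) = 90.00° ✓; |NW| = 22.40 ✗.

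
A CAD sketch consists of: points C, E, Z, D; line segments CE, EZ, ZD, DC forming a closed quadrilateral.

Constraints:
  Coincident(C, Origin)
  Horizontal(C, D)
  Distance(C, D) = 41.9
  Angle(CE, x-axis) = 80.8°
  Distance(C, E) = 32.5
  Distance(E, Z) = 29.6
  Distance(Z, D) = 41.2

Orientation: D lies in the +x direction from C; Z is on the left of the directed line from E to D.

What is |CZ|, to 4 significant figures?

52.52

C is at the origin; C and D share the same y with |CD| = 41.9 and D in +x, so D = (41.9, 0). CE runs at 80.8° with |CE| = 32.5, so E = (5.196, 32.08). Z is determined by |EZ| = 29.6 and |ZD| = 41.2 together: it lies at the intersection of circle(E, 29.6) and circle(D, 41.2). With |ED| = 48.75, the foot of the radical line on ED is 15.95 from E and the perpendicular offset is √(29.6² − 15.95²) = 24.93. Taking the left-of-ED solution: Z = (33.62, 40.36).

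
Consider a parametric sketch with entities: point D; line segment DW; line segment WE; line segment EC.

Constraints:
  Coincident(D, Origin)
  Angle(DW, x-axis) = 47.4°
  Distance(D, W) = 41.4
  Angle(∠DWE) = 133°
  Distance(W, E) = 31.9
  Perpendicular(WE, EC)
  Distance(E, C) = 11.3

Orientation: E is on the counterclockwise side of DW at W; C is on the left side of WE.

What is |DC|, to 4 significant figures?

63.06

D is at the origin; DW runs at 47.4° with length 41.4, so W = 41.4·(cos 47.4°, sin 47.4°) = (28.02, 30.47). ∠DWE = 133.0°, so WE runs at 47.4° + (180° − 133.0°) = 94.40° from the x-axis; with |WE| = 31.9, E = W + 31.9·(cos 94.40°, sin 94.40°) = (25.58, 62.28). WE is perpendicular to EC; with |EC| = 11.3 on the left of WE, C = E + 11.3·(-0.9971, -0.07672) = (14.31, 61.41). Then |DC| = |C − D| = 63.06.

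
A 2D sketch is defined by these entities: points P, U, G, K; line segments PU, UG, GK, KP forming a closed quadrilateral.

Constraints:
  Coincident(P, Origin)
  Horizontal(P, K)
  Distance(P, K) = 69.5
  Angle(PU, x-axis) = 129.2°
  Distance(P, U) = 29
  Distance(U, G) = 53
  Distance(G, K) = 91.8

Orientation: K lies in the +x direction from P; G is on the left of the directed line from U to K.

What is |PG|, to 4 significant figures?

68.84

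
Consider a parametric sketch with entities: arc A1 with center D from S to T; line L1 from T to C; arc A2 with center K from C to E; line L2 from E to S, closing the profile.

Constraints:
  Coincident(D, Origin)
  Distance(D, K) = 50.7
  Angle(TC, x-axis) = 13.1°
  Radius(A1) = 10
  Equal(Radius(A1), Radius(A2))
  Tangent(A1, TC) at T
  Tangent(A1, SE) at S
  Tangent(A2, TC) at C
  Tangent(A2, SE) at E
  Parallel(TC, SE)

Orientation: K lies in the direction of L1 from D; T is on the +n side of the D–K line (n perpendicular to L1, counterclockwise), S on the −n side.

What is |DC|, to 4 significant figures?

51.68

The slot axis is L1's direction at 13.1°, so u = (cos 13.1°, sin 13.1°) = (0.9740, 0.2267) and n = (−sin 13.1°, cos 13.1°) = (-0.2267, 0.9740). D is at the origin and K lies 50.7 along u from D, so K = 50.7·u = (49.38, 11.49). Tangency of A1 to both parallel lines with radius 10.0 puts T and S at D ± 10.0·n: T = (-2.267, 9.740), S = (2.267, -9.740). Equal radii place C and E the same way about K: C = K + 10.0·n = (47.11, 21.23), E = K − 10.0·n = (51.65, 1.751). Then |DC| = |C − D| = 51.68.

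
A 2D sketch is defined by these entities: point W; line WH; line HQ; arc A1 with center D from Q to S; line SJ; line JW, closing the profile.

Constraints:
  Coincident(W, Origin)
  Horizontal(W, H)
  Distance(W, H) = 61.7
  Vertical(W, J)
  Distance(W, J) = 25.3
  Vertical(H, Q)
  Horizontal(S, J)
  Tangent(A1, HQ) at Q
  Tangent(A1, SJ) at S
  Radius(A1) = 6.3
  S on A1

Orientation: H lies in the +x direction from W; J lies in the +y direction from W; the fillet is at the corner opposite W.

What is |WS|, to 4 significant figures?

60.90

W is at the origin; W and H share the same y with |WH| = 61.7 and H on the +x side, so H = (61.70, 0.000). W and J share the same x with |WJ| = 25.3 and J on the +y side, so J = (0.000, 25.30). The virtual corner opposite W is at (61.70, 25.30). A1 meets HQ tangentially, so DQ is at right angles to HQ and the tangent condition forces DS to be normal to SJ, with radius 6.3, so the center D sits 6.3 in from both sides at D = (55.40, 19.00). That places the tangent points at Q = (61.70, 19.00) on HQ and S = (55.40, 25.30) on SJ. Then |WS| = |S − W| = 60.90.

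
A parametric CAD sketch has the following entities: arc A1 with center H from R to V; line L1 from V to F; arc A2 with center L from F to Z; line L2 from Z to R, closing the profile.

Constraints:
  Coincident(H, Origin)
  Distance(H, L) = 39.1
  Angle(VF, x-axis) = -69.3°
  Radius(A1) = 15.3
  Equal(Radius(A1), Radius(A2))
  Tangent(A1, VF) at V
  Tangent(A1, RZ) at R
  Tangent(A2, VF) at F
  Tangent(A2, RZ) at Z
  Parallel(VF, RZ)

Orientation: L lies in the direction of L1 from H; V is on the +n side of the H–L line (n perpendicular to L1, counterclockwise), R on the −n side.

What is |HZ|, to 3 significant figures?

42.0

Tangency of A1 to both parallel lines with radius 15.3 puts V and R at H ± 15.3·n: V = (14.3, 5.41), R = (-14.3, -5.41). Equal radii place F and Z the same way about L: F = L + 15.3·n = (28.1, -31.2), Z = L − 15.3·n = (-0.491, -42.0). Then |HZ| = |Z − H| = 42.0.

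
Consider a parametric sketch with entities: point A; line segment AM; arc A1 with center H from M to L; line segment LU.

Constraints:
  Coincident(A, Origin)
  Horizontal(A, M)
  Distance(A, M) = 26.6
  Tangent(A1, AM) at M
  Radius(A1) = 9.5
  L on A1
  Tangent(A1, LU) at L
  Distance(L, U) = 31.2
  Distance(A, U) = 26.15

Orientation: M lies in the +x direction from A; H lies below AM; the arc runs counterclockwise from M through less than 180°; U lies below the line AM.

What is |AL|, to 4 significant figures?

19.83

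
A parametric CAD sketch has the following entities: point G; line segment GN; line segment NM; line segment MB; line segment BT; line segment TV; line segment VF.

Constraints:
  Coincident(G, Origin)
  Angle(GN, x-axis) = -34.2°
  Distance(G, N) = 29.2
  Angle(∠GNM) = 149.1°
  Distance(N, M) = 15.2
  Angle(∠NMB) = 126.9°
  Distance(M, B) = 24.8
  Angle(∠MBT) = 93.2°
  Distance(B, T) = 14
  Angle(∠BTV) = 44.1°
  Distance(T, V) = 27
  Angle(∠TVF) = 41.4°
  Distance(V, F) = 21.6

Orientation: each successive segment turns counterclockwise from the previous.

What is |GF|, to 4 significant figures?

59.91

∠BTV = 44.1° gives TV at -87.50° from the x-axis; with |TV| = 27.0, V = (46.34, -15.70). ∠TVF = 41.4° gives VF at 51.10° from the x-axis; with |VF| = 21.6, F = (59.90, 1.109). Then |GF| = |F − G| = 59.91.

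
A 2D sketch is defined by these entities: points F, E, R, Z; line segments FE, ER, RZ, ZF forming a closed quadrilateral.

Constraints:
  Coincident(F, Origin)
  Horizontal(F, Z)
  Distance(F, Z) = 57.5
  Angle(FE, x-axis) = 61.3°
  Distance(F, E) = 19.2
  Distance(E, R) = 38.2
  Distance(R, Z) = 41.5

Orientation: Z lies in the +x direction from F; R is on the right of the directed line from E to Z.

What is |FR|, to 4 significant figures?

28.60

Checks: |ER| = 38.20 ✓; |RZ| = 41.50 ✓.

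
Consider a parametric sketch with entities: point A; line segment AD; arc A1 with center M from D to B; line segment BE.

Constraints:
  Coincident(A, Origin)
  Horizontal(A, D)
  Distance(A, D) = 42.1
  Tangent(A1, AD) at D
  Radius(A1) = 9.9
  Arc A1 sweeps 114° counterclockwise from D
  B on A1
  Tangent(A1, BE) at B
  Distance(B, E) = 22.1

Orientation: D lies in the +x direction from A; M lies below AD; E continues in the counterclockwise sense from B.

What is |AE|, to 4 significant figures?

54.14

On A1, D sits at bearing 90° from M; a 114° counterclockwise sweep puts B at bearing 204°, so B = M + 9.9·(cos 204°, sin 204°) = (33.06, -13.93). Tangency of A1 to BE means the radius MB is perpendicular to BE, so BE runs along (−sin 204°, cos 204°); with |BE| = 22.1, E = (42.04, -34.12). Then |AE| = |E − A| = 54.14.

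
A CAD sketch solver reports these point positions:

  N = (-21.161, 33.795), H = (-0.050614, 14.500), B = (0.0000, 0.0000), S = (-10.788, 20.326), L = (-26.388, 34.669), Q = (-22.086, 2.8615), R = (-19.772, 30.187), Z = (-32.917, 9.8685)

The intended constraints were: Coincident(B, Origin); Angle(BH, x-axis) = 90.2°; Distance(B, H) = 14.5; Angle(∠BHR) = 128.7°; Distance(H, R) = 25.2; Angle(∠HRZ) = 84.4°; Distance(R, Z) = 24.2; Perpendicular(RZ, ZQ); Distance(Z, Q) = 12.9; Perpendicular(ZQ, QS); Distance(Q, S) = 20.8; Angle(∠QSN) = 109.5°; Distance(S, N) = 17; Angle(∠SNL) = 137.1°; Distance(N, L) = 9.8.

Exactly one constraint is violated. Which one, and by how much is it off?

Distance(N, L) = 9.8 — off by 4.50.

B = (0.00, 0.00) ✓; BH at 90.20° ✓; |BH| = 14.50 ✓; ∠BHR = 128.7° ✓; |HR| = 25.20 ✓; ∠HRZ = 84.40° ✓; |RZ| = 24.20 ✓; ∠(RZ, ZQ) = 90.00° ✓; |ZQ| = 12.90 ✓; ∠(ZQ, QS) = 90.00° ✓; |QS| = 20.80 ✓; ∠QSN = 109.5° ✓; |SN| = 17.00 ✓; ∠SNL = 137.1° ✓; |NL| = 5.300 ✗.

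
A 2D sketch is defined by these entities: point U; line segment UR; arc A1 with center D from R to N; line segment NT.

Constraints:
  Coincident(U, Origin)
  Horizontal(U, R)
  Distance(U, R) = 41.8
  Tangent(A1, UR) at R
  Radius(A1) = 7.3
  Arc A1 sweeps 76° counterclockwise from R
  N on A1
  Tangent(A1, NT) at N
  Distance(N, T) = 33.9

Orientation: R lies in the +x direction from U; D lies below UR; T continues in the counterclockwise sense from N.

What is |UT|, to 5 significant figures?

46.687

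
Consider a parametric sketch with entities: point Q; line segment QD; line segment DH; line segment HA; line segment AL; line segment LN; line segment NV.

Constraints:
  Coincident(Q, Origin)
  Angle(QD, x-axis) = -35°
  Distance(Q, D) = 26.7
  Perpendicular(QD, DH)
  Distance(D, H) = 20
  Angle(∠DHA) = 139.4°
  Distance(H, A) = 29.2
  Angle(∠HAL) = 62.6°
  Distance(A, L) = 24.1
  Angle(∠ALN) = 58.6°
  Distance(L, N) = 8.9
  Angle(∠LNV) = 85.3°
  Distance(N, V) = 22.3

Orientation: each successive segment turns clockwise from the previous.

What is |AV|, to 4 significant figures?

5.728

Q is at the origin; QD runs at -35.0° with length 26.7, so D = (21.87, -15.31). QD ⟂ DH, so DH runs at -125.0°; with |DH| = 20.0, H = (10.40, -31.70). ∠DHA = 139.4° gives HA at -165.6° from the x-axis; with |HA| = 29.2, A = (-17.88, -38.96). ∠HAL = 62.6° gives AL at 77.00° from the x-axis; with |AL| = 24.1, L = (-12.46, -15.48). ∠ALN = 58.6° gives LN at -44.40° from the x-axis; with |LN| = 8.9, N = (-6.103, -21.70). ∠LNV = 85.3° gives NV at -139.1° from the x-axis; with |NV| = 22.3, V = (-22.96, -36.30). Then |AV| = |V − A| = 5.728.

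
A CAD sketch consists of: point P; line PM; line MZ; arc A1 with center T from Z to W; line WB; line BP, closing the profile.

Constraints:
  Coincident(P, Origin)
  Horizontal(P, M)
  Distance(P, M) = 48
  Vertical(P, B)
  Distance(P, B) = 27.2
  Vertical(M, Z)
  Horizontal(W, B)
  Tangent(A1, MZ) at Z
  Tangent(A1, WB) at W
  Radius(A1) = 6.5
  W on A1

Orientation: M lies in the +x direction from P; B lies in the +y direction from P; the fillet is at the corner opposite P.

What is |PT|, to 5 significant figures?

46.376

P is at the origin; P and M share the same y with |PM| = 48.0 and M on the +x side, so M = (48.000, 0.0000). P and B share the same x with |PB| = 27.2 and B on the +y side, so B = (0.0000, 27.200). The virtual corner opposite P is at (48.000, 27.200). Since A1 is tangent to MZ there, TZ ⟂ MZ and the tangent condition forces TW to be normal to WB, with radius 6.5, so the center T sits 6.5 in from both sides at T = (41.500, 20.700). Then |PT| = |T − P| = 46.376.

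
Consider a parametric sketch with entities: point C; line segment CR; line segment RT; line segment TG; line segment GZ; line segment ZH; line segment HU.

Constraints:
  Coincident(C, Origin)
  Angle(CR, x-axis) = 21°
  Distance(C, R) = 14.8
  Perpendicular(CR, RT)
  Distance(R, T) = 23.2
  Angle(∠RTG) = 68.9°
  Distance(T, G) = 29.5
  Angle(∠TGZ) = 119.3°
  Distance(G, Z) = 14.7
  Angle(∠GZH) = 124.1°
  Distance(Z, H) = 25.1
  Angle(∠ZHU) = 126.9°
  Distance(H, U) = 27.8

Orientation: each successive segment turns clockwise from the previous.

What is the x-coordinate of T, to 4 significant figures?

22.13

C is at the origin; CR runs at 21.0° with length 14.8, so R = (13.82, 5.304). The perpendicularity gives RT at right angles to CR, so RT runs at -69.00°; with |RT| = 23.2, T = (22.13, -16.36). So T.x = 22.13.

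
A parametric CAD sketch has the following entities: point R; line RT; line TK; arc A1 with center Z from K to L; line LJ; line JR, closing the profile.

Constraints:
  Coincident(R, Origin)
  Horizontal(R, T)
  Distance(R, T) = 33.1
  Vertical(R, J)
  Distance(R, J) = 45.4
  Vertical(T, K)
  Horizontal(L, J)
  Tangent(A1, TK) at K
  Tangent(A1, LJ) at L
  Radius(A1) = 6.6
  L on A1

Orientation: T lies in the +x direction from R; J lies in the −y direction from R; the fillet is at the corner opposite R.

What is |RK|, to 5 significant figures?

51.000

The virtual corner opposite R is at (33.100, -45.400). Since A1 is tangent to TK there, ZK ⟂ TK and since A1 is tangent to LJ there, ZL ⟂ LJ, with radius 6.6, so the center Z sits 6.6 in from both sides at Z = (26.500, -38.800). That places the tangent points at K = (33.100, -38.800) on TK and L = (26.500, -45.400) on LJ. Then |RK| = |K − R| = 51.000.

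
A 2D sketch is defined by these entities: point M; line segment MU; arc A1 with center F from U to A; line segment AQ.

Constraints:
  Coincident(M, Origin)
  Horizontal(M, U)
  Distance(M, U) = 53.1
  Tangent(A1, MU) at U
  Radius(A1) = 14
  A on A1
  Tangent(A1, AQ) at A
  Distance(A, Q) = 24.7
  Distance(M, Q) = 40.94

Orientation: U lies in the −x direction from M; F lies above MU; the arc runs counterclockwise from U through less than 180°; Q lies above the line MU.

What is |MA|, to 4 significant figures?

41.46

M is at the origin; M and U share the same y with |MU| = 53.1 and U on the −x side, so U = (-53.10, 0.000). Since A1 is tangent to MU there, FU ⟂ MU, so F = U + (0, 14) = (-53.10, 14.00). Since FA ⟂ AQ (tangency), |FQ| = √(14.0² + 24.7²) = 28.39 regardless of where A sits on A1. So Q lies on both circle(M, 40.94) and circle(F, 28.39); the above-MU intersection is Q = (-28.96, 28.94). A is the foot of the tangent from Q: A = (-40.82, 7.276).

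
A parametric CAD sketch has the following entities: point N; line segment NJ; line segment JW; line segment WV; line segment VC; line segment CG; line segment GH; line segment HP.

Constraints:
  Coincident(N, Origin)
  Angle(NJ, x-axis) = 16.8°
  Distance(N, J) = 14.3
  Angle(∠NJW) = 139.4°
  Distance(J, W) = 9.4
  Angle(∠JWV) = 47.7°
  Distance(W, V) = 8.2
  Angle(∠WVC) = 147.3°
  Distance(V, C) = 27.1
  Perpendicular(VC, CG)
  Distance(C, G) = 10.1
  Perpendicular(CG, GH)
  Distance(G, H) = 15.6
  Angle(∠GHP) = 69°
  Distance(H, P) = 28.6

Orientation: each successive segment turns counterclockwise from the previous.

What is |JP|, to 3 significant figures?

30.6

CG is perpendicular to GH, so GH runs at 42.4°; with |GH| = 15.6, H = (8.99, -4.54). ∠GHP = 69.0° gives HP at 153° from the x-axis; with |HP| = 28.6, P = (-16.6, 8.26). Then |JP| = |P − J| = 30.6.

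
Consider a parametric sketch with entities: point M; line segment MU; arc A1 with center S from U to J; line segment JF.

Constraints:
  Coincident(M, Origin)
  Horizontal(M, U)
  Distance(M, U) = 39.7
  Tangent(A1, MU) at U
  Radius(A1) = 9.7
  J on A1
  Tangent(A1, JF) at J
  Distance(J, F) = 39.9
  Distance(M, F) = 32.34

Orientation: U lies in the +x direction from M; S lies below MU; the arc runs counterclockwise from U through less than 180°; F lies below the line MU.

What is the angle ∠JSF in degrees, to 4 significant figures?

76.34°

Checks: |SJ| = 9.700 ✓; ∠(SJ, JF) = 90.00° ✓; |JF| = 39.90 ✓; |MF| = 32.34 ✓.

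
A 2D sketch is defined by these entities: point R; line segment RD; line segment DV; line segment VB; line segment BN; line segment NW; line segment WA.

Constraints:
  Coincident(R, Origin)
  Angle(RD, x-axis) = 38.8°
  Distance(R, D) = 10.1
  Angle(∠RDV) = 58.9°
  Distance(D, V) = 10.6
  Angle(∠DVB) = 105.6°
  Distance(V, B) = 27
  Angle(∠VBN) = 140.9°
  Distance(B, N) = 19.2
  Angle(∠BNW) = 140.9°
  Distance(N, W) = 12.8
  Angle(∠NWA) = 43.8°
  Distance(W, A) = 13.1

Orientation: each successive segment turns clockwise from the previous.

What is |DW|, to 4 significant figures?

49.52

R is at the origin; RD runs at 38.8° with length 10.1, so D = (7.871, 6.329). ∠RDV = 58.9° gives DV at -82.30° from the x-axis; with |DV| = 10.6, V = (9.292, -4.176). ∠DVB = 105.6° gives VB at -156.7° from the x-axis; with |VB| = 27.0, B = (-15.51, -14.86). ∠VBN = 140.9° gives BN at 164.2° from the x-axis; with |BN| = 19.2, N = (-33.98, -9.628). ∠BNW = 140.9° gives NW at 125.1° from the x-axis; with |NW| = 12.8, W = (-41.34, 0.8446). Then |DW| = |W − D| = 49.52.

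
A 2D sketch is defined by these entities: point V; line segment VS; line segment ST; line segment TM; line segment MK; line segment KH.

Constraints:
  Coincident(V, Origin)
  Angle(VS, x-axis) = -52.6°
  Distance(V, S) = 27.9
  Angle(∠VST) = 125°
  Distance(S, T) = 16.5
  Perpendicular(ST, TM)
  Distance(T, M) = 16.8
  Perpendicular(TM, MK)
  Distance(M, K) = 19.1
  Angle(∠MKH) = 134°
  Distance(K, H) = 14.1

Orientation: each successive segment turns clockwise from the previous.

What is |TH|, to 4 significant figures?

29.65

V is at the origin; VS runs at -52.6° with length 27.9, so S = (16.95, -22.16). ∠VST = 125.0° gives ST at -107.6° from the x-axis; with |ST| = 16.5, T = (11.96, -37.89). ST ⟂ TM, so TM runs at 162.4°; with |TM| = 16.8, M = (-4.057, -32.81). The perpendicularity gives MK at right angles to TM, so MK runs at 72.40°; with |MK| = 19.1, K = (1.718, -14.61). ∠MKH = 134.0° gives KH at 26.40° from the x-axis; with |KH| = 14.1, H = (14.35, -8.337). Then |TH| = |H − T| = 29.65.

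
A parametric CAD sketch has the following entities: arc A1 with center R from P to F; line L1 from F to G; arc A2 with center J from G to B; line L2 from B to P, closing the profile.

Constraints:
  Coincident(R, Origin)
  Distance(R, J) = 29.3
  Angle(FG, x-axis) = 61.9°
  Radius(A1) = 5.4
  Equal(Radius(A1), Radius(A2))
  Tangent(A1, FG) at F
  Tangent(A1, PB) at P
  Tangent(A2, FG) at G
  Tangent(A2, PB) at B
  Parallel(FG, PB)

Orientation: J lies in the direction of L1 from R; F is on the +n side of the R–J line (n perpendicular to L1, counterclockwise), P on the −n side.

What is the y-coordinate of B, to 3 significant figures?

23.3

Tangency of A1 to both parallel lines with radius 5.4 puts F and P at R ± 5.4·n: F = (-4.76, 2.54), P = (4.76, -2.54). Equal radii place G and B the same way about J: G = J + 5.4·n = (9.04, 28.4), B = J − 5.4·n = (18.6, 23.3). So B.y = 23.3.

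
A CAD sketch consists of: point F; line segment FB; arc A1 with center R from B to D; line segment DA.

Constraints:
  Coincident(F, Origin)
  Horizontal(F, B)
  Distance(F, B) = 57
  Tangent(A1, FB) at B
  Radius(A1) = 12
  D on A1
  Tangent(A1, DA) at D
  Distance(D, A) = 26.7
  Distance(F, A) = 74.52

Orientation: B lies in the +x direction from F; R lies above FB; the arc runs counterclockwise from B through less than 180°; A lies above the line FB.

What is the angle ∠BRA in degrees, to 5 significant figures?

169.42°

Checks: |FB| = 57.00 ✓; ∠(RB, BF) = 90.00° ✓; |RB| = 12.00 ✓; |RD| = 12.00 ✓; ∠(RD, DA) = 90.00° ✓; |DA| = 26.70 ✓; |FA| = 74.52 ✓.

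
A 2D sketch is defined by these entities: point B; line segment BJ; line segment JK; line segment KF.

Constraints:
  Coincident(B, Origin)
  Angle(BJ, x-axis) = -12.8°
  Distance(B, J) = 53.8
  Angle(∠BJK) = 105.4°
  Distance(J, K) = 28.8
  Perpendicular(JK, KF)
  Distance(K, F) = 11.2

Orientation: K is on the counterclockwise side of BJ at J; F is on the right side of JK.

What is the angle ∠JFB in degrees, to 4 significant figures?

34.41°

B is at the origin; BJ runs at -12.8° with length 53.8, so J = 53.8·(cos -12.8°, sin -12.8°) = (52.46, -11.92). ∠BJK = 105.4°, so JK runs at -12.8° + (180° − 105.4°) = 61.80° from the x-axis; with |JK| = 28.8, K = J + 28.8·(cos 61.80°, sin 61.80°) = (66.07, 13.46). JK is perpendicular to KF; with |KF| = 11.2 on the right of JK, F = K + 11.2·(0.8813, -0.4726) = (75.94, 8.170). Then cos ∠JFB = FJ·FB / (|FJ||FB|), giving 34.41°.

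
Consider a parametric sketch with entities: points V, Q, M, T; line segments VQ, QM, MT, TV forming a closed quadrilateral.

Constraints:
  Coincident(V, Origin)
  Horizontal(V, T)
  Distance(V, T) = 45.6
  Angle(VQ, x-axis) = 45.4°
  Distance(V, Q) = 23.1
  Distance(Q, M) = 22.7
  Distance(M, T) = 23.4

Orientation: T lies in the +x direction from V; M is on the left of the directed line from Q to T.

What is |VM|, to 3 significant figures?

44.2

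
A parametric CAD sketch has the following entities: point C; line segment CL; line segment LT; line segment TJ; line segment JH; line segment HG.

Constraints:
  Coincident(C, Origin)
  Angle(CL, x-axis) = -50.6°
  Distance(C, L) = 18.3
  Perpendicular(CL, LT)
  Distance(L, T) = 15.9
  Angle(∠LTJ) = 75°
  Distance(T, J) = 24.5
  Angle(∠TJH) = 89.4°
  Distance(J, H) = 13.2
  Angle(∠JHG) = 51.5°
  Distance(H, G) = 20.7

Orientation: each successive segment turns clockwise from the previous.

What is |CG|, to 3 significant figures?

17.1

∠TJH = 89.4° gives JH at 23.8° from the x-axis; with |JH| = 13.2, H = (1.29, 3.41). ∠JHG = 51.5° gives HG at -105° from the x-axis; with |HG| = 20.7, G = (-3.97, -16.6). Then |CG| = |G − C| = 17.1.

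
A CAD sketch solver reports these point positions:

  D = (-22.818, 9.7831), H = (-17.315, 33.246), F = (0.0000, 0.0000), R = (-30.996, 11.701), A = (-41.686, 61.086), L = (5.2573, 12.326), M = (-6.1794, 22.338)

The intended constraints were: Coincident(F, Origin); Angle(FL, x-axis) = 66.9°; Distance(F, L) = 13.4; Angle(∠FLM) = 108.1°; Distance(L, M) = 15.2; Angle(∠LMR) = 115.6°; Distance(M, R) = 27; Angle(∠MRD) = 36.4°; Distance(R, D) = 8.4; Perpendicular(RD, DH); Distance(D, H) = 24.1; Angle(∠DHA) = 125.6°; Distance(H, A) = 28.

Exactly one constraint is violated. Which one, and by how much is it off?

Distance(H, A) = 28 — off by 9.00.

F = (0.00, 0.00) ✓; FL at 66.90° ✓; |FL| = 13.40 ✓; ∠FLM = 108.1° ✓; |LM| = 15.20 ✓; ∠LMR = 115.6° ✓; |MR| = 27.00 ✓; ∠MRD = 36.40° ✓; |RD| = 8.400 ✓; ∠(RD, DH) = 90.00° ✓; |DH| = 24.10 ✓; ∠DHA = 125.6° ✓; |HA| = 37.00 ✗.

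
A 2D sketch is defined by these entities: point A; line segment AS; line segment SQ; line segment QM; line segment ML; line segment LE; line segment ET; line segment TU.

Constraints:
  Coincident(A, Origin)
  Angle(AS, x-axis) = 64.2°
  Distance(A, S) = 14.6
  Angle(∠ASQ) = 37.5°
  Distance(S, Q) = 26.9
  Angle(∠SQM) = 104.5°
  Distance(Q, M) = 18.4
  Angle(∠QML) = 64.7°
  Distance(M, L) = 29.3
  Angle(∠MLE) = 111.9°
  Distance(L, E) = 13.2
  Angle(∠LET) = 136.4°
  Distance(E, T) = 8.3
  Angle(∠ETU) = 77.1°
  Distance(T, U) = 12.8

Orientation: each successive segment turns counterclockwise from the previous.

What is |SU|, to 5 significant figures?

13.712

A is at the origin; AS runs at 64.2° with length 14.6, so S = (6.3544, 13.145). ∠ASQ = 37.5° gives SQ at -153.30° from the x-axis; with |SQ| = 26.9, Q = (-17.677, 1.0580). ∠SQM = 104.5° gives QM at -77.800° from the x-axis; with |QM| = 18.4, M = (-13.789, -16.926). ∠QML = 64.7° gives ML at 37.500° from the x-axis; with |ML| = 29.3, L = (9.4563, 0.91023). ∠MLE = 111.9° gives LE at 105.60° from the x-axis; with |LE| = 13.2, E = (5.9066, 13.624). ∠LET = 136.4° gives ET at 149.20° from the x-axis; with |ET| = 8.3, T = (-1.2228, 17.874). ∠ETU = 77.1° gives TU at -107.90° from the x-axis; with |TU| = 12.8, U = (-5.1570, 5.6935). Then |SU| = |U − S| = 13.712.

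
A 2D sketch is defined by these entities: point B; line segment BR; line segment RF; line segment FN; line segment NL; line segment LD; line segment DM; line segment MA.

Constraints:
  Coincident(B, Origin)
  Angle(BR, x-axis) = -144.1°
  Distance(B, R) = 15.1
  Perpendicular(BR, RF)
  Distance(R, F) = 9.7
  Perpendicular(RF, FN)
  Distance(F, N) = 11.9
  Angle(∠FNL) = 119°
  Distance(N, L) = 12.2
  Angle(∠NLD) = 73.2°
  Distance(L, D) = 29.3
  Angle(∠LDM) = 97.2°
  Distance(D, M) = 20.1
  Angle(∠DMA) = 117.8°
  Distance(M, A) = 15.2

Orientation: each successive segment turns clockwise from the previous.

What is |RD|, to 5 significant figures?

12.979

∠FNL = 119.0° gives NL at -25.100° from the x-axis; with |NL| = 12.2, L = (2.7680, 0.80578). ∠NLD = 73.2° gives LD at -131.90° from the x-axis; with |LD| = 29.3, D = (-16.799, -21.003). Then |RD| = |D − R| = 12.979.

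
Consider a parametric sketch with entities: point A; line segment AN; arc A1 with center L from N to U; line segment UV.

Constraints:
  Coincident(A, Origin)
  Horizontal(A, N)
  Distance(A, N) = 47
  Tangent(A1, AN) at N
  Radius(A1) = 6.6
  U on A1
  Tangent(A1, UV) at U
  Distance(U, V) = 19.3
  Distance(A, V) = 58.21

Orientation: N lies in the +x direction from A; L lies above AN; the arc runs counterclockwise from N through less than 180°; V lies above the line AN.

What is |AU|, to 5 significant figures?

54.053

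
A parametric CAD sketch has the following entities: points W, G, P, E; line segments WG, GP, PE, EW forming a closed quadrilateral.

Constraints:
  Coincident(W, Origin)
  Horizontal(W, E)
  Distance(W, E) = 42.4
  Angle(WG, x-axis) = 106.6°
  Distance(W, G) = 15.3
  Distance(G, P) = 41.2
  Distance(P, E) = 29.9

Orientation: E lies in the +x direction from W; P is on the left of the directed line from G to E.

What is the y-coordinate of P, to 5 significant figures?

28.791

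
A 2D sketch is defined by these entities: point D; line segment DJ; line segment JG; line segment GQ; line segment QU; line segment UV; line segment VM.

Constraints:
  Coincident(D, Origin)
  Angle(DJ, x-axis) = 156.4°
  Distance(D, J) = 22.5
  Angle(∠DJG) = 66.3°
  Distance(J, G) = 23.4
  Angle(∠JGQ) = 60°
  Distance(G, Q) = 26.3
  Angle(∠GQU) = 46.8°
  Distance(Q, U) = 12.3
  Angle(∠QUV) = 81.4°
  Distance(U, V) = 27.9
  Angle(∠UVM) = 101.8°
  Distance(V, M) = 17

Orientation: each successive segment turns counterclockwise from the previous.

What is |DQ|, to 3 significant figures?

2.49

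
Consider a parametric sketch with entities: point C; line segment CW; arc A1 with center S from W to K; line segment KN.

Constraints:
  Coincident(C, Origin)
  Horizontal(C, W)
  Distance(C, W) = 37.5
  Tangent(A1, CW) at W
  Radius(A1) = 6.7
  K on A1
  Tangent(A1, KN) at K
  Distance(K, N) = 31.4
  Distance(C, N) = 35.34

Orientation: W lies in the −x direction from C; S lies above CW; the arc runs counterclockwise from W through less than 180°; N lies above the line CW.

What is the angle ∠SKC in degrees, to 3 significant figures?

158°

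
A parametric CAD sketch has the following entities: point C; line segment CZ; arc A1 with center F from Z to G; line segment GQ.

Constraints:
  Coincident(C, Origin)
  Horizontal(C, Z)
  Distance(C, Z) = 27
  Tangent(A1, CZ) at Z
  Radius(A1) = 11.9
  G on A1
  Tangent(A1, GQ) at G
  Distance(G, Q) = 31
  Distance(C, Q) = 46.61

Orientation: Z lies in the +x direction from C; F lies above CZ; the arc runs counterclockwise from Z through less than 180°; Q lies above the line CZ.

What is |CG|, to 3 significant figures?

41.1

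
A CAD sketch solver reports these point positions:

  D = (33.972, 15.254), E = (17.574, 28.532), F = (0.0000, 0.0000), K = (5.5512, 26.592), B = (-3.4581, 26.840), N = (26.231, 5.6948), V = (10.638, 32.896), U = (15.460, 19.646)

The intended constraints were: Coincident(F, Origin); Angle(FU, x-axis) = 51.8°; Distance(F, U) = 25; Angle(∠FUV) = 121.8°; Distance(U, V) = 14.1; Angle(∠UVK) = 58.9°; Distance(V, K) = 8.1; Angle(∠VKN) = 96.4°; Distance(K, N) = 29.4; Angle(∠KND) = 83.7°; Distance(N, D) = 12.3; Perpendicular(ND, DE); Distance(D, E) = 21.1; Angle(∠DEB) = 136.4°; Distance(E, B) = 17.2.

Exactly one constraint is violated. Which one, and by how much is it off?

Distance(E, B) = 17.2 — off by 3.90.

F = (0.00, 0.00) ✓; FU at 51.80° ✓; |FU| = 25.00 ✓; ∠FUV = 121.8° ✓; |UV| = 14.10 ✓; ∠UVK = 58.90° ✓; |VK| = 8.100 ✓; ∠VKN = 96.40° ✓; |KN| = 29.40 ✓; ∠KND = 83.70° ✓; |ND| = 12.30 ✓; ∠(ND, DE) = 90.00° ✓; |DE| = 21.10 ✓; ∠DEB = 136.4° ✓; |EB| = 21.10 ✗.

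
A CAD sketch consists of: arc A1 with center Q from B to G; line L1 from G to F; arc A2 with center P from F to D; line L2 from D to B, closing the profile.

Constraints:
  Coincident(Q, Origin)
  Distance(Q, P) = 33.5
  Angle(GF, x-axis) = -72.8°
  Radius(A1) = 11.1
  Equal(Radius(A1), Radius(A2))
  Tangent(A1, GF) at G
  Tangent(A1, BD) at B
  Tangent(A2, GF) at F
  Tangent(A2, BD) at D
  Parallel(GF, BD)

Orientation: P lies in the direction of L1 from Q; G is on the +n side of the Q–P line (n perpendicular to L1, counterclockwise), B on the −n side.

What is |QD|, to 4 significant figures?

35.29

The slot axis is L1's direction at -72.8°, so u = (cos -72.8°, sin -72.8°) = (0.2957, -0.9553) and n = (−sin -72.8°, cos -72.8°) = (0.9553, 0.2957). Q is at the origin and P lies 33.5 along u from Q, so P = 33.5·u = (9.906, -32.00). Tangency of A1 to both parallel lines with radius 11.1 puts G and B at Q ± 11.1·n: G = (10.60, 3.282), B = (-10.60, -3.282). Equal radii place F and D the same way about P: F = P + 11.1·n = (20.51, -28.72), D = P − 11.1·n = (-0.6974, -35.28). Then |QD| = |D − Q| = 35.29.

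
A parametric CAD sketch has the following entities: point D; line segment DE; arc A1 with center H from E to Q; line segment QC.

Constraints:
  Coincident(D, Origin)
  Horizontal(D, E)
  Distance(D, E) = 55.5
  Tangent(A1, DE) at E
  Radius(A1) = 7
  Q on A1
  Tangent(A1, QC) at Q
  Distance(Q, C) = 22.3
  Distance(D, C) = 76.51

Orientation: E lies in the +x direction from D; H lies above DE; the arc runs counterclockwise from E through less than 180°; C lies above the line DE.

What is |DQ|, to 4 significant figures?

61.54

D is at the origin; D and E share the same y with |DE| = 55.5 and E on the +x side, so E = (55.50, 0.000). Since A1 is tangent to DE there, HE ⟂ DE, so H = E + (0, 7) = (55.50, 7.000). Since HQ ⟂ QC (tangency), |HC| = √(7.0² + 22.3²) = 23.37 regardless of where Q sits on A1. So C lies on both circle(D, 76.51) and circle(H, 23.37); the above-DE intersection is C = (73.20, 22.27). Q is the foot of the tangent from C: Q = (61.45, 3.312).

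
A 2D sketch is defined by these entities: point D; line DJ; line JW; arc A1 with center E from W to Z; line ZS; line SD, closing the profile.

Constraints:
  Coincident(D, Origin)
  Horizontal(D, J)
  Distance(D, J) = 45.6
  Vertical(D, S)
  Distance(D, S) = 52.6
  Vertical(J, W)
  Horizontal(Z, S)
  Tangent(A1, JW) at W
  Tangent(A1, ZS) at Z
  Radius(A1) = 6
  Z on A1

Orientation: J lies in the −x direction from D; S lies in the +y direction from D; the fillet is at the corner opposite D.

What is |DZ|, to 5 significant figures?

65.840

D is at the origin; DJ is horizontal with |DJ| = 45.6 and J on the −x side, so J = (-45.600, 0.0000). DS is vertical with |DS| = 52.6 and S on the +y side, so S = (0.0000, 52.600). The virtual corner opposite D is at (-45.600, 52.600). Since A1 is tangent to JW there, EW ⟂ JW and tangency of A1 to ZS means the radius EZ is perpendicular to ZS, with radius 6.0, so the center E sits 6.0 in from both sides at E = (-39.600, 46.600). That places the tangent points at W = (-45.600, 46.600) on JW and Z = (-39.600, 52.600) on ZS. Then |DZ| = |Z − D| = 65.840.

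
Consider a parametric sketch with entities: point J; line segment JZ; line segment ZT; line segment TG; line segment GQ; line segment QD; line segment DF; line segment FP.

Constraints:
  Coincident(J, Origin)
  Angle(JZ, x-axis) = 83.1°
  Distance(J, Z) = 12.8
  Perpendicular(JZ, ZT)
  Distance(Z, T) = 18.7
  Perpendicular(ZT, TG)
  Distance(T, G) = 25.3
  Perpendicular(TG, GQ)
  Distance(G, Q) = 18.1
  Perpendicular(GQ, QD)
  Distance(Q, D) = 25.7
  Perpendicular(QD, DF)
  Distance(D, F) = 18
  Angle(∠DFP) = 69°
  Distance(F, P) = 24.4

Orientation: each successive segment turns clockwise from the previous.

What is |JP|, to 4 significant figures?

13.74

The perpendicularity gives DF at right angles to QD, so DF runs at -6.900°; with |DF| = 18.0, F = (20.05, 10.87). ∠DFP = 69.0° gives FP at -117.9° from the x-axis; with |FP| = 24.4, P = (8.634, -10.69). Then |JP| = |P − J| = 13.74.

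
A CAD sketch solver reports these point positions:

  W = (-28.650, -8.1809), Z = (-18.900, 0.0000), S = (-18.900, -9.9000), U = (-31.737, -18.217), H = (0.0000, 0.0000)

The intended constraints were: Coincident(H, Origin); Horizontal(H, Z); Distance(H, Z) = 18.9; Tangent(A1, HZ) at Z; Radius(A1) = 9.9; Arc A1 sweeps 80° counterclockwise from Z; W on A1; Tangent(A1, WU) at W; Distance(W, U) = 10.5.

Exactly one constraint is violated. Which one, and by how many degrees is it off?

Tangent(A1, WU) at W — off by 7.10°.

H = (0.00, 0.00) ✓; H.y = 0.00, Z.y = 0.00 ✓; |HZ| = 18.90 ✓; ∠(SZ, ZH) = 90.00° ✓; |SZ| = 9.900 ✓; bearing(S→W) − bearing(S→Z) = 80.00° ✓; |SW| = 9.900 ✓; ∠(SW, WU) = 97.10° ✗; |WU| = 10.50 ✓.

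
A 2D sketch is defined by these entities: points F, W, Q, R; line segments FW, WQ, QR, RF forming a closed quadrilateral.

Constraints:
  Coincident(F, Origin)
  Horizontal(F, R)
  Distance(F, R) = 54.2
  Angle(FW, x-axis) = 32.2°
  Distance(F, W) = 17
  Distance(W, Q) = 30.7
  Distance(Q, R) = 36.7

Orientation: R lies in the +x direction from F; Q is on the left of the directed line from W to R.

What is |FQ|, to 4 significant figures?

47.34

F is at the origin; F and R share the same y with |FR| = 54.2 and R in +x, so R = (54.2, 0). FW runs at 32.2° with |FW| = 17.0, so W = (14.39, 9.059). Q is determined by |WQ| = 30.7 and |QR| = 36.7 together: it lies at the intersection of circle(W, 30.7) and circle(R, 36.7). With |WR| = 40.83, the foot of the radical line on WR is 15.46 from W and the perpendicular offset is √(30.7² − 15.46²) = 26.52. Taking the left-of-WR solution: Q = (35.35, 31.49).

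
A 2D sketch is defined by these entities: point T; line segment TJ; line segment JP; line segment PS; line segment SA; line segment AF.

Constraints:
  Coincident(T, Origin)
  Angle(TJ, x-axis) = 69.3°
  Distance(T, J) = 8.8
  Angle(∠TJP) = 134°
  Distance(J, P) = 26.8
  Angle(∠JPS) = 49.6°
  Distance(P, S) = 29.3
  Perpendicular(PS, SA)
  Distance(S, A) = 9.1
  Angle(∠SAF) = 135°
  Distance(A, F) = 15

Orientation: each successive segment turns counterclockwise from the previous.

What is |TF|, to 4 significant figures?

7.564

T is at the origin; TJ runs at 69.3° with length 8.8, so J = (3.111, 8.232). ∠TJP = 134.0° gives JP at 115.3° from the x-axis; with |JP| = 26.8, P = (-8.343, 32.46). ∠JPS = 49.6° gives PS at -114.3° from the x-axis; with |PS| = 29.3, S = (-20.40, 5.757). PS ⟂ SA, so SA runs at -24.30°; with |SA| = 9.1, A = (-12.11, 2.012). ∠SAF = 135.0° gives AF at 20.70° from the x-axis; with |AF| = 15.0, F = (1.925, 7.315). Then |TF| = |F − T| = 7.564.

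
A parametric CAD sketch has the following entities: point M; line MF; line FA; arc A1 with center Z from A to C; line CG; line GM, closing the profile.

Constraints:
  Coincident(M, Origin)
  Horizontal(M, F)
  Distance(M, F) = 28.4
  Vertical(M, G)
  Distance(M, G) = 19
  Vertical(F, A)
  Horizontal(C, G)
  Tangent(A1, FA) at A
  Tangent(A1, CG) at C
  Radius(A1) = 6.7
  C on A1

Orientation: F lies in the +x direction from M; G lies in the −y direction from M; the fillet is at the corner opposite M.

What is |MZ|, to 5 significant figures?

24.944

M is at the origin; MF is horizontal with |MF| = 28.4 and F on the +x side, so F = (28.400, 0.0000). M and G share the same x with |MG| = 19.0 and G on the −y side, so G = (0.0000, -19.000). The virtual corner opposite M is at (28.400, -19.000). A1 meets FA tangentially, so ZA is at right angles to FA and since A1 is tangent to CG there, ZC ⟂ CG, with radius 6.7, so the center Z sits 6.7 in from both sides at Z = (21.700, -12.300). Then |MZ| = |Z − M| = 24.944.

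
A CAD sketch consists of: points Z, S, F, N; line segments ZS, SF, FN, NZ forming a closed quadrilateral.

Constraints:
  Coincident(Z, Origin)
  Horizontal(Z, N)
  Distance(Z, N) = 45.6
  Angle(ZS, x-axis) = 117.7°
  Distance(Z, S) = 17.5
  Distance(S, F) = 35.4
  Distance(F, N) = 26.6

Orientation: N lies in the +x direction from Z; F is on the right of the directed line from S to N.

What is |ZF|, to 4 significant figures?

20.74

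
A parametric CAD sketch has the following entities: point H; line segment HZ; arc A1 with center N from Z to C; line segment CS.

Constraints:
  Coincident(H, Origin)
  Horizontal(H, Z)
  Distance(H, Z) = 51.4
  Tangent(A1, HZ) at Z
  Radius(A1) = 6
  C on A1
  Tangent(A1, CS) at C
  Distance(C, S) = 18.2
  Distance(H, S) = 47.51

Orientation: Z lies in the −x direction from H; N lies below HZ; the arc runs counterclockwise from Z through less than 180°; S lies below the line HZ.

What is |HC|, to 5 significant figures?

56.373

Checks: H = (0.00, 0.00) ✓; |NC| = 6.000 ✓; ∠(NC, CS) = 90.00° ✓; |CS| = 18.20 ✓; |HS| = 47.51 ✓.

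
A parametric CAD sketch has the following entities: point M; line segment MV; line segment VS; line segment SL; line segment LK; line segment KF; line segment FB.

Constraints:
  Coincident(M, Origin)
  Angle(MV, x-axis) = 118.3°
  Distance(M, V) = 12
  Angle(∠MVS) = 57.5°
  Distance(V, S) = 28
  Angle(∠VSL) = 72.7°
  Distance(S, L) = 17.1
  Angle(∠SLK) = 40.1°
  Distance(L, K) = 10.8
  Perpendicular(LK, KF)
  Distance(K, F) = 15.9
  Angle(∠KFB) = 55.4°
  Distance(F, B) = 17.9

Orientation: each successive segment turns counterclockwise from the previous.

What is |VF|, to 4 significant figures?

33.39

M is at the origin; MV runs at 118.3° with length 12.0, so V = (-5.689, 10.57). ∠MVS = 57.5° gives VS at -119.2° from the x-axis; with |VS| = 28.0, S = (-19.35, -13.88). ∠VSL = 72.7° gives SL at -11.90° from the x-axis; with |SL| = 17.1, L = (-2.617, -17.40). ∠SLK = 40.1° gives LK at 128.0° from the x-axis; with |LK| = 10.8, K = (-9.266, -8.892). The perpendicularity gives KF at right angles to LK, so KF runs at -142.0°; with |KF| = 15.9, F = (-21.80, -18.68). Then |VF| = |F − V| = 33.39.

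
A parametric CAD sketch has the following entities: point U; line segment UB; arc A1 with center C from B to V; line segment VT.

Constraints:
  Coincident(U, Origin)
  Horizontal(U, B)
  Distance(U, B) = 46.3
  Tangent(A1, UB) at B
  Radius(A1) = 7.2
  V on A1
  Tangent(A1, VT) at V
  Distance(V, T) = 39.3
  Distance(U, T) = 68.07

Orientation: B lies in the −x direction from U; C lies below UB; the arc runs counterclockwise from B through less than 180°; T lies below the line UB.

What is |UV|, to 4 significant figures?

54.05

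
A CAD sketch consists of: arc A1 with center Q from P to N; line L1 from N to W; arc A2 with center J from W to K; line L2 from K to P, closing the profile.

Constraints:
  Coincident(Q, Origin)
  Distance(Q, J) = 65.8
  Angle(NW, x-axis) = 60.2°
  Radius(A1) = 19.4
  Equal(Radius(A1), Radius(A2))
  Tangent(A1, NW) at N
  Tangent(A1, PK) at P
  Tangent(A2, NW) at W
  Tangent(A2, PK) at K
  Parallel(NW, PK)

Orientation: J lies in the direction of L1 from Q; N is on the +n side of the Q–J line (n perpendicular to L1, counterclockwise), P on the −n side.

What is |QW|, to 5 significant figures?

68.600

The slot axis is L1's direction at 60.2°, so u = (cos 60.2°, sin 60.2°) = (0.49697, 0.86777) and n = (−sin 60.2°, cos 60.2°) = (-0.86777, 0.49697). Q is at the origin and J lies 65.8 along u from Q, so J = 65.8·u = (32.701, 57.099). Tangency of A1 to both parallel lines with radius 19.4 puts N and P at Q ± 19.4·n: N = (-16.835, 9.6413), P = (16.835, -9.6413). Equal radii place W and K the same way about J: W = J + 19.4·n = (15.866, 66.740), K = J − 19.4·n = (49.536, 47.458). Then |QW| = |W − Q| = 68.600.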